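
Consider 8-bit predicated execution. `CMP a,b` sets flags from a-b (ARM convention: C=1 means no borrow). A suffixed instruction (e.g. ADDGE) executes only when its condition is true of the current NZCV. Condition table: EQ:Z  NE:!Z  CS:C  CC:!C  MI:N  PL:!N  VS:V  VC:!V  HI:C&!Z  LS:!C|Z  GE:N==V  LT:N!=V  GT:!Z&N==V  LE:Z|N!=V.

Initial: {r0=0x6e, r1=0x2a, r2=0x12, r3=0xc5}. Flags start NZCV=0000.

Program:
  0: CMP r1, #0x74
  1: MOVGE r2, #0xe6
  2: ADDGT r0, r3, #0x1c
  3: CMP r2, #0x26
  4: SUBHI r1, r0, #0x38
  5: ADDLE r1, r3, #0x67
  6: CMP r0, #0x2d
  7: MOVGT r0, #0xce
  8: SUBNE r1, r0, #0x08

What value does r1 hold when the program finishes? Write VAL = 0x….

VAL = 0xc6

[0] flags=1000 → (cmp)
[1] flags=1000 GE?F → skip
[2] flags=1000 GT?F → skip
[3] flags=1000 → (cmp)
[4] flags=1000 HI?F → skip
[5] flags=1000 LE?T → r1=0x2c
[6] flags=0010 → (cmp)
[7] flags=0010 GT?T → r0=0xce
[8] flags=0010 NE?T → r1=0xc6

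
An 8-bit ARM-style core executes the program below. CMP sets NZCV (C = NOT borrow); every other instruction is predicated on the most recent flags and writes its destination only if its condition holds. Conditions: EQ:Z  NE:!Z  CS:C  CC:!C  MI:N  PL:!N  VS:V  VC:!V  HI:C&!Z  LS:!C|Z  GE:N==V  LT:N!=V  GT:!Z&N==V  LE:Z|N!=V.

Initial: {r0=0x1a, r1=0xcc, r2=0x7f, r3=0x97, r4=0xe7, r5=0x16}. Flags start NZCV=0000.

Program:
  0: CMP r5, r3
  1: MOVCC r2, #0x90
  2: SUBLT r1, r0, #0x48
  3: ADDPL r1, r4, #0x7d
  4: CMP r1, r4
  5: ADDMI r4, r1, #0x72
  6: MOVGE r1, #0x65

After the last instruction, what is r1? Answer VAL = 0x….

VAL = 0x65

0: ✓ CMP  NZCV=0000
1: ✓ MOVCC  r2←0x90
2: · SUBLT
3: ✓ ADDPL  r1←0x64
4: ✓ CMP  NZCV=0000
5: · ADDMI
6: ✓ MOVGE  r1←0x65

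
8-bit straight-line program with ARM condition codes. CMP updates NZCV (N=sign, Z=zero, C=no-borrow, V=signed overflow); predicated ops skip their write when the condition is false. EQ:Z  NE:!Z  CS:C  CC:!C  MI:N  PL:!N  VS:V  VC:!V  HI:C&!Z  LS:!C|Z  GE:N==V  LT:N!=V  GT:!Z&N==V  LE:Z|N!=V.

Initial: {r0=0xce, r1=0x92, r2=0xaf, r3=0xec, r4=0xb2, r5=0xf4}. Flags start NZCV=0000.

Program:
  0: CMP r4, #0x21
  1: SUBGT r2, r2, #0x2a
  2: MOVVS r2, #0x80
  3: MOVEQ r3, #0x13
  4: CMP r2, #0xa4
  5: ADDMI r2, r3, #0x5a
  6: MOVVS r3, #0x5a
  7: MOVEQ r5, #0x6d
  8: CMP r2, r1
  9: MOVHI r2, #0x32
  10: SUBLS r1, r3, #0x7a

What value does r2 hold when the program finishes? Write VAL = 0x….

[0] flags=1010 → (cmp)
[1] flags=1010 GT?F → skip
[2] flags=1010 VS?F → skip
[3] flags=1010 EQ?F → skip
[4] flags=0010 → (cmp)
[5] flags=0010 MI?F → skip
[6] flags=0010 VS?F → skip
[7] flags=0010 EQ?F → skip
[8] flags=0010 → (cmp)
[9] flags=0010 HI?T → r2=0x32
[10] flags=0010 LS?F → skip

VAL = 0x32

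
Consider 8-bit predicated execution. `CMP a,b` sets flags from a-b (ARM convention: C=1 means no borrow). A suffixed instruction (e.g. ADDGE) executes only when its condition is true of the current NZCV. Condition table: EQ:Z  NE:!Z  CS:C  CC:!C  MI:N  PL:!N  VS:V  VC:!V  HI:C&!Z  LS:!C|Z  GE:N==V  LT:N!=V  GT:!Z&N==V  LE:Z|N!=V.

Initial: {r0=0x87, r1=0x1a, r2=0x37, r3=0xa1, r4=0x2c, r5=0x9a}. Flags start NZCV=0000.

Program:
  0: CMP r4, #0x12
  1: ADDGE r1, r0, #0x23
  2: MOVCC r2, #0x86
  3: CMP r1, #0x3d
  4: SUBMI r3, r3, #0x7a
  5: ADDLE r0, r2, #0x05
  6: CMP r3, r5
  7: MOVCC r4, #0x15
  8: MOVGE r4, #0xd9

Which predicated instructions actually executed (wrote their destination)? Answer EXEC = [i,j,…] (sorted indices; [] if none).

EXEC = [1,5,8]

[0] flags=0010 → (cmp)
[1] flags=0010 GE?T → r1=0xaa
[2] flags=0010 CC?F → skip
[3] flags=0011 → (cmp)
[4] flags=0011 MI?F → skip
[5] flags=0011 LE?T → r0=0x3c
[6] flags=0010 → (cmp)
[7] flags=0010 CC?F → skip
[8] flags=0010 GE?T → r4=0xd9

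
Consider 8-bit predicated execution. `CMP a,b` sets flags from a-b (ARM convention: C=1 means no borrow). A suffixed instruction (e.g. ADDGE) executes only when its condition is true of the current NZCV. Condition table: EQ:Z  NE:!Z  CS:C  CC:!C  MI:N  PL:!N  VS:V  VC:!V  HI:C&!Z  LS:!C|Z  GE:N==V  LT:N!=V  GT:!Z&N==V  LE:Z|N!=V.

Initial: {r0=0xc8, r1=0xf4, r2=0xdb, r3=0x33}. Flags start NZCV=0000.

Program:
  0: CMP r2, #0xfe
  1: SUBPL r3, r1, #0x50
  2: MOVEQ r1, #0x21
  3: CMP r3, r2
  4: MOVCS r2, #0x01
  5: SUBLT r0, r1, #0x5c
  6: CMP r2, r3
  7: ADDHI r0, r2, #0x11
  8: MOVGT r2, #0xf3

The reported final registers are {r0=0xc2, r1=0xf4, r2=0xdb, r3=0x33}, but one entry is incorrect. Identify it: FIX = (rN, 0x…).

0: ✓ CMP  NZCV=1000
1: · SUBPL
2: · MOVEQ
3: ✓ CMP  NZCV=0000
4: · MOVCS
5: · SUBLT
6: ✓ CMP  NZCV=1010
7: ✓ ADDHI  r0←0xec
8: · MOVGT

FIX = (r0, 0xec)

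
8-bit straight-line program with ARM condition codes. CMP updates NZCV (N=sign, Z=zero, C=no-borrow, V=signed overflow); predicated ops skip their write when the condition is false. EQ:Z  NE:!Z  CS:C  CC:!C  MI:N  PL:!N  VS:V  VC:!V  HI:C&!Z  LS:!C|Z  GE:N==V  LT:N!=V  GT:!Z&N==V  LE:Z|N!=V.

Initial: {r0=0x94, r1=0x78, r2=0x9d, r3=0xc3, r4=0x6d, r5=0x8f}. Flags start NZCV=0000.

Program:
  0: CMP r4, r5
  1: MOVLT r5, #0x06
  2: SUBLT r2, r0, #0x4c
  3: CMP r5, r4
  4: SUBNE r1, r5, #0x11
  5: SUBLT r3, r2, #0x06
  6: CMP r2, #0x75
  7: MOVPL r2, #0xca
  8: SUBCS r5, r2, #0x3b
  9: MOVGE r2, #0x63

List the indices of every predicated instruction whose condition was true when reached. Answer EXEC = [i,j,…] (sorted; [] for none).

[0] flags=1001 → (cmp)
[1] flags=1001 LT?F → skip
[2] flags=1001 LT?F → skip
[3] flags=0011 → (cmp)
[4] flags=0011 NE?T → r1=0x7e
[5] flags=0011 LT?T → r3=0x97
[6] flags=0011 → (cmp)
[7] flags=0011 PL?T → r2=0xca
[8] flags=0011 CS?T → r5=0x8f
[9] flags=0011 GE?F → skip

EXEC = [4,5,7,8]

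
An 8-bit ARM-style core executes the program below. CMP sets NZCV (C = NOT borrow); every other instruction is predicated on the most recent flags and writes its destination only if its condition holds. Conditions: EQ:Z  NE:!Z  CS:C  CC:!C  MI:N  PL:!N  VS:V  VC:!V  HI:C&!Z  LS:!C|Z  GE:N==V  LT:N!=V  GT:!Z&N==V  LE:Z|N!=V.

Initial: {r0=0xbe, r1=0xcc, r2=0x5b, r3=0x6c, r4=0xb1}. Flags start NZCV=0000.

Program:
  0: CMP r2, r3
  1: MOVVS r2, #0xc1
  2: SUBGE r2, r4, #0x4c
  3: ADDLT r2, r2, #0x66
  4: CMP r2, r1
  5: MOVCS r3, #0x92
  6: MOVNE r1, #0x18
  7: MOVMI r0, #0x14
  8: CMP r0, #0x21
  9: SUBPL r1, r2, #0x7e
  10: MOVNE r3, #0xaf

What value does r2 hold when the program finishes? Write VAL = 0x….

VAL = 0xc1

0: ✓ CMP  NZCV=1000
1: · MOVVS
2: · SUBGE
3: ✓ ADDLT  r2←0xc1
4: ✓ CMP  NZCV=1000
5: · MOVCS
6: ✓ MOVNE  r1←0x18
7: ✓ MOVMI  r0←0x14
8: ✓ CMP  NZCV=1000
9: · SUBPL
10: ✓ MOVNE  r3←0xaf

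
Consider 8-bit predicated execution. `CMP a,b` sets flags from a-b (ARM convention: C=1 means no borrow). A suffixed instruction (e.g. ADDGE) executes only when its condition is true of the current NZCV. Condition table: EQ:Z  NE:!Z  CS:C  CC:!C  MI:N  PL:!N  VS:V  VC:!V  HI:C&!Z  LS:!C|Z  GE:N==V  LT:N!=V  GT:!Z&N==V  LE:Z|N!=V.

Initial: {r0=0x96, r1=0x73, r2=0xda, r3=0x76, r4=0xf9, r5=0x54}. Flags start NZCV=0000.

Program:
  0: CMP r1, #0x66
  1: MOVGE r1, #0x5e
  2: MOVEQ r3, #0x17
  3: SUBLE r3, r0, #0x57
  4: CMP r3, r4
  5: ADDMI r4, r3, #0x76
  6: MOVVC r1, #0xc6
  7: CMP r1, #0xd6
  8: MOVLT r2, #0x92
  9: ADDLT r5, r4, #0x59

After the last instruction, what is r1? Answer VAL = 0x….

[0] flags=0010 → (cmp)
[1] flags=0010 GE?T → r1=0x5e
[2] flags=0010 EQ?F → skip
[3] flags=0010 LE?F → skip
[4] flags=0000 → (cmp)
[5] flags=0000 MI?F → skip
[6] flags=0000 VC?T → r1=0xc6
[7] flags=1000 → (cmp)
[8] flags=1000 LT?T → r2=0x92
[9] flags=1000 LT?T → r5=0x52

VAL = 0xc6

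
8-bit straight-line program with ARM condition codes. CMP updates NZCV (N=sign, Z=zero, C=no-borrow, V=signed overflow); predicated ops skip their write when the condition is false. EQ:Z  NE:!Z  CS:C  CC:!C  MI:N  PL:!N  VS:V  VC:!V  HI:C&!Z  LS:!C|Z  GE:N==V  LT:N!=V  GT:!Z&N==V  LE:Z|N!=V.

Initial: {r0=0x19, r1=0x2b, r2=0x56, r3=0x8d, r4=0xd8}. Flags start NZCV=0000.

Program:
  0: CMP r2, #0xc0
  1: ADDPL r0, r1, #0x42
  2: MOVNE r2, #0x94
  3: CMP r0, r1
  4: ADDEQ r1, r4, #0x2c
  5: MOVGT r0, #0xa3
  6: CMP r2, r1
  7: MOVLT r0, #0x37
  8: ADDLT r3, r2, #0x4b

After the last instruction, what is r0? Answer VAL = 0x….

VAL = 0x37

[0] flags=1001 → (cmp)
[1] flags=1001 PL?F → skip
[2] flags=1001 NE?T → r2=0x94
[3] flags=1000 → (cmp)
[4] flags=1000 EQ?F → skip
[5] flags=1000 GT?F → skip
[6] flags=0011 → (cmp)
[7] flags=0011 LT?T → r0=0x37
[8] flags=0011 LT?T → r3=0xdf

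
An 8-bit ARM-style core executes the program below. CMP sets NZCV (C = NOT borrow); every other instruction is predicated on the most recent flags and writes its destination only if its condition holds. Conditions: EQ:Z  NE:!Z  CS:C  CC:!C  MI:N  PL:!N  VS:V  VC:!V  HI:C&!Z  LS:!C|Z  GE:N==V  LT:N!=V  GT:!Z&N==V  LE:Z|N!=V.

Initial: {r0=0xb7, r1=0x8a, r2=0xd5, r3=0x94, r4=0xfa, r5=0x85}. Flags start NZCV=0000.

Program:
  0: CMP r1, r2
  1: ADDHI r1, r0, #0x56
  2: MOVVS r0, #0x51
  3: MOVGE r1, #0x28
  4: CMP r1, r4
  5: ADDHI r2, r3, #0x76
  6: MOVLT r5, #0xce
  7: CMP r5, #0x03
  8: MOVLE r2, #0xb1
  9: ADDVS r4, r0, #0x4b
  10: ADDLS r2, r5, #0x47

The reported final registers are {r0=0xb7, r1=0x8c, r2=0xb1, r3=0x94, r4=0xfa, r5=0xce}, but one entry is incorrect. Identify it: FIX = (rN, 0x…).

[0] flags=1000 → (cmp)
[1] flags=1000 HI?F → skip
[2] flags=1000 VS?F → skip
[3] flags=1000 GE?F → skip
[4] flags=1000 → (cmp)
[5] flags=1000 HI?F → skip
[6] flags=1000 LT?T → r5=0xce
[7] flags=1010 → (cmp)
[8] flags=1010 LE?T → r2=0xb1
[9] flags=1010 VS?F → skip
[10] flags=1010 LS?F → skip

FIX = (r1, 0x8a)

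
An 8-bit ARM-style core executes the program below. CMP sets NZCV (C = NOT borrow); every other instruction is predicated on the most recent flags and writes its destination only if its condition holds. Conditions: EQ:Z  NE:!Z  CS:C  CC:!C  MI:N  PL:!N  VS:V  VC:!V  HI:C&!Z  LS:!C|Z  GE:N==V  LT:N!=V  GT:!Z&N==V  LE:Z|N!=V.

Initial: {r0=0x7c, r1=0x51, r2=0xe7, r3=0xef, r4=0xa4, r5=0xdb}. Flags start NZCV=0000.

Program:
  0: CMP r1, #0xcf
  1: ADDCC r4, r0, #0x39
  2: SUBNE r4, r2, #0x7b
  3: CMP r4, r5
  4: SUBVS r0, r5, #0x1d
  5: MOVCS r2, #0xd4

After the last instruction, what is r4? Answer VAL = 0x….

VAL = 0x6c

[0] flags=1001 → (cmp)
[1] flags=1001 CC?T → r4=0xb5
[2] flags=1001 NE?T → r4=0x6c
[3] flags=1001 → (cmp)
[4] flags=1001 VS?T → r0=0xbe
[5] flags=1001 CS?F → skip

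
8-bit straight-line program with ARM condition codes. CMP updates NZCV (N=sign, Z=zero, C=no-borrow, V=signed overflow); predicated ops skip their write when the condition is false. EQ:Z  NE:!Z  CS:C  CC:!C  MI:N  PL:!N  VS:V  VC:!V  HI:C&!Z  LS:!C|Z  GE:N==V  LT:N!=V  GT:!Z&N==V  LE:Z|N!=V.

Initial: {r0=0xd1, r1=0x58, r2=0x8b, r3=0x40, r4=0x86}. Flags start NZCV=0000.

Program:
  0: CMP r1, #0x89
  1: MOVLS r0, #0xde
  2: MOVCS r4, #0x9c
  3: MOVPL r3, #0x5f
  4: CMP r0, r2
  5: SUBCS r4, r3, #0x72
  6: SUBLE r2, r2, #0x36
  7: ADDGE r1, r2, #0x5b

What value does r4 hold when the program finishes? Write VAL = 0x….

VAL = 0xce

0: ✓ CMP  NZCV=1001
1: ✓ MOVLS  r0←0xde
2: · MOVCS
3: · MOVPL
4: ✓ CMP  NZCV=0010
5: ✓ SUBCS  r4←0xce
6: · SUBLE
7: ✓ ADDGE  r1←0xe6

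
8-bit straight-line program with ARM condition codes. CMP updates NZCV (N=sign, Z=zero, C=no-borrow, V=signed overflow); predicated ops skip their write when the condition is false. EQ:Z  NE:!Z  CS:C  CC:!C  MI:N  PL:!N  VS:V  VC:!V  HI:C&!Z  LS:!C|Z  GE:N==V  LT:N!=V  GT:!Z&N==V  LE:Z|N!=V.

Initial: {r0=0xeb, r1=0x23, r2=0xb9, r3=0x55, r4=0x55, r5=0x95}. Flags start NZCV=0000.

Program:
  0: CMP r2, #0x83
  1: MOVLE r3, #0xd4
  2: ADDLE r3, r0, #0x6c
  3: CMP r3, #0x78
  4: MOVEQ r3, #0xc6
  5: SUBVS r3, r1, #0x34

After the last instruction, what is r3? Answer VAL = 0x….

0: ✓ CMP  NZCV=0010
1: · MOVLE
2: · ADDLE
3: ✓ CMP  NZCV=1000
4: · MOVEQ
5: · SUBVS

VAL = 0x55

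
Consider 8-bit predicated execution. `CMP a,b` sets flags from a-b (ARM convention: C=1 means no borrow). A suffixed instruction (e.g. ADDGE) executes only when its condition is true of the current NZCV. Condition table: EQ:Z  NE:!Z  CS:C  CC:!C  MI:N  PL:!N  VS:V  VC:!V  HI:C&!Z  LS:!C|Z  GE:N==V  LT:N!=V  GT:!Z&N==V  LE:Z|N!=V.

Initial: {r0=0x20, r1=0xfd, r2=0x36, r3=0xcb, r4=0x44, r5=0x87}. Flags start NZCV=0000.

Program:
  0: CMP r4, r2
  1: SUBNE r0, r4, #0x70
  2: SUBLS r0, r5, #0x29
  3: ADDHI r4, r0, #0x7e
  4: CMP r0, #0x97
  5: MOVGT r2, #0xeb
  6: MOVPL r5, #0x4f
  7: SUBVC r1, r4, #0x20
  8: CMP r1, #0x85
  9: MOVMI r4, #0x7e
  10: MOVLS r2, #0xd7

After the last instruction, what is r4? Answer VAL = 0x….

[0] flags=0010 → (cmp)
[1] flags=0010 NE?T → r0=0xd4
[2] flags=0010 LS?F → skip
[3] flags=0010 HI?T → r4=0x52
[4] flags=0010 → (cmp)
[5] flags=0010 GT?T → r2=0xeb
[6] flags=0010 PL?T → r5=0x4f
[7] flags=0010 VC?T → r1=0x32
[8] flags=1001 → (cmp)
[9] flags=1001 MI?T → r4=0x7e
[10] flags=1001 LS?T → r2=0xd7

VAL = 0x7e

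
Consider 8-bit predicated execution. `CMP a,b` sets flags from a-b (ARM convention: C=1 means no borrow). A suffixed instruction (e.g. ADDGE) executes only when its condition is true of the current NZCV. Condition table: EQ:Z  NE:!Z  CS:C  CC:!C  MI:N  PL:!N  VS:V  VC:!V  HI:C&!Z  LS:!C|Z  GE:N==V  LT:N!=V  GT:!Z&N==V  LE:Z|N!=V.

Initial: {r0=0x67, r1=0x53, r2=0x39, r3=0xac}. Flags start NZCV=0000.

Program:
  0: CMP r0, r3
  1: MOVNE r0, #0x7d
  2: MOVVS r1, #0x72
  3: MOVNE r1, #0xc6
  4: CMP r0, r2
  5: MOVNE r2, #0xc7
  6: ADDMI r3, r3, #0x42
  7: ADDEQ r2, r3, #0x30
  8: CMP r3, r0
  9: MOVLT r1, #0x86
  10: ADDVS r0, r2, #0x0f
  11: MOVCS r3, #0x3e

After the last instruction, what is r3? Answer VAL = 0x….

0: ✓ CMP  NZCV=1001
1: ✓ MOVNE  r0←0x7d
2: ✓ MOVVS  r1←0x72
3: ✓ MOVNE  r1←0xc6
4: ✓ CMP  NZCV=0010
5: ✓ MOVNE  r2←0xc7
6: · ADDMI
7: · ADDEQ
8: ✓ CMP  NZCV=0011
9: ✓ MOVLT  r1←0x86
10: ✓ ADDVS  r0←0xd6
11: ✓ MOVCS  r3←0x3e

VAL = 0x3e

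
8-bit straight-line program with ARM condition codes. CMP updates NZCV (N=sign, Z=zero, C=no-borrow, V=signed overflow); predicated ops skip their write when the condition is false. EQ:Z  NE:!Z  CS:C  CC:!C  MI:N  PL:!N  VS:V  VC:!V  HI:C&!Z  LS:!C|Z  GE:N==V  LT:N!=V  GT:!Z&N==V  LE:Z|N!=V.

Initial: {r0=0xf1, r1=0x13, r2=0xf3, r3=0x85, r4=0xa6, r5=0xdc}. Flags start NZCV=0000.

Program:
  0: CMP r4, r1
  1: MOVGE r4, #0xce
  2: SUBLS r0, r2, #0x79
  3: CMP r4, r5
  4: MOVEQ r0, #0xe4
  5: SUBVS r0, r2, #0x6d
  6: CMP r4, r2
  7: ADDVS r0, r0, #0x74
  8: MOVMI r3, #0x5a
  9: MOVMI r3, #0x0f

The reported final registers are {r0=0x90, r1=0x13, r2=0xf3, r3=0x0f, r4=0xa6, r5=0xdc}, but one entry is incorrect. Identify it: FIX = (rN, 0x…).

FIX = (r0, 0xf1)

0: ✓ CMP  NZCV=1010
1: · MOVGE
2: · SUBLS
3: ✓ CMP  NZCV=1000
4: · MOVEQ
5: · SUBVS
6: ✓ CMP  NZCV=1000
7: · ADDVS
8: ✓ MOVMI  r3←0x5a
9: ✓ MOVMI  r3←0x0f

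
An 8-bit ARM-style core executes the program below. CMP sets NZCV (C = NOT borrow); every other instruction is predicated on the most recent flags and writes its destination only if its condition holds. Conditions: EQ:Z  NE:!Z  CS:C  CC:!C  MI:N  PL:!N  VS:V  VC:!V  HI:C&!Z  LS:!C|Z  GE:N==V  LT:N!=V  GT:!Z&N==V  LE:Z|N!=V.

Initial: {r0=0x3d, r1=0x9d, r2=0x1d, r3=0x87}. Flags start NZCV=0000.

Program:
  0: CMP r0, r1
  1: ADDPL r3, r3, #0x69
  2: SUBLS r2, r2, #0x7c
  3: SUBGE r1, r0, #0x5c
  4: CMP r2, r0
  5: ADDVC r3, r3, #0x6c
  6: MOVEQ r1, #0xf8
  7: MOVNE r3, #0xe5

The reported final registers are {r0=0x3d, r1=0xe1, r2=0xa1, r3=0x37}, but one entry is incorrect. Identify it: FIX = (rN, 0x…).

[0] flags=1001 → (cmp)
[1] flags=1001 PL?F → skip
[2] flags=1001 LS?T → r2=0xa1
[3] flags=1001 GE?T → r1=0xe1
[4] flags=0011 → (cmp)
[5] flags=0011 VC?F → skip
[6] flags=0011 EQ?F → skip
[7] flags=0011 NE?T → r3=0xe5

FIX = (r3, 0xe5)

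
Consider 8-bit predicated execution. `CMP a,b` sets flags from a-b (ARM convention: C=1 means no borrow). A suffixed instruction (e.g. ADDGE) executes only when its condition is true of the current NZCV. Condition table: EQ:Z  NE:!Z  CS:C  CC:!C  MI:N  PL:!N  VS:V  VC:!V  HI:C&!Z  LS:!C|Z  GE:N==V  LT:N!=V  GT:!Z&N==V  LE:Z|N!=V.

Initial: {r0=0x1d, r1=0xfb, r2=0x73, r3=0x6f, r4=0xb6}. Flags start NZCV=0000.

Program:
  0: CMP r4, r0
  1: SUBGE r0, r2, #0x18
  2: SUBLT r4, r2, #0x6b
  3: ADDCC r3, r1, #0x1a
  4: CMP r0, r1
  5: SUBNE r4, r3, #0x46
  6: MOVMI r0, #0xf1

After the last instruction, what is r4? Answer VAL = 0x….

[0] flags=1010 → (cmp)
[1] flags=1010 GE?F → skip
[2] flags=1010 LT?T → r4=0x08
[3] flags=1010 CC?F → skip
[4] flags=0000 → (cmp)
[5] flags=0000 NE?T → r4=0x29
[6] flags=0000 MI?F → skip

VAL = 0x29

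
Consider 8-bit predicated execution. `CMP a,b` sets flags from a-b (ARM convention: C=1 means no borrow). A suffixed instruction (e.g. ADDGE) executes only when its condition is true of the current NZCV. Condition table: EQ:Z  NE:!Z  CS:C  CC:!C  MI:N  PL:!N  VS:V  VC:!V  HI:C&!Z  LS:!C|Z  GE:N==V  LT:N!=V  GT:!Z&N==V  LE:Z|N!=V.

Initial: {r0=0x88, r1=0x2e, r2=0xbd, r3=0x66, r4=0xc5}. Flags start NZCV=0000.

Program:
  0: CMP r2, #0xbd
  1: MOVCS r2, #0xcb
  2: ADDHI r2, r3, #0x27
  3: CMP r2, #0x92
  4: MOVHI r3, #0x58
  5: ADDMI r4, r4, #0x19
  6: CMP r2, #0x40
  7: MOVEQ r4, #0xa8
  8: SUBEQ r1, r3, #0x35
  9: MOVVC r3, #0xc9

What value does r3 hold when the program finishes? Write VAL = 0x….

[0] flags=0110 → (cmp)
[1] flags=0110 CS?T → r2=0xcb
[2] flags=0110 HI?F → skip
[3] flags=0010 → (cmp)
[4] flags=0010 HI?T → r3=0x58
[5] flags=0010 MI?F → skip
[6] flags=1010 → (cmp)
[7] flags=1010 EQ?F → skip
[8] flags=1010 EQ?F → skip
[9] flags=1010 VC?T → r3=0xc9

VAL = 0xc9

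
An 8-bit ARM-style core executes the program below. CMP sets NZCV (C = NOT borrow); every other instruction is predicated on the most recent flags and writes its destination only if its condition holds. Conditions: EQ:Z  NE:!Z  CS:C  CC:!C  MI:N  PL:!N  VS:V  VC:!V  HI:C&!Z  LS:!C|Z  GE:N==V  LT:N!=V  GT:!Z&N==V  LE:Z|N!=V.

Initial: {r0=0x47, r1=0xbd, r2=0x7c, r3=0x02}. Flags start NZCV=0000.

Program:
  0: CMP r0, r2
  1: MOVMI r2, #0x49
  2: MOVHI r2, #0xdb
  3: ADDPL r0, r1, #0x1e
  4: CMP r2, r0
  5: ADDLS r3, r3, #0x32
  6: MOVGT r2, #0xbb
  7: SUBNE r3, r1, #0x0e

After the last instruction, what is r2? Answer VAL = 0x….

0: ✓ CMP  NZCV=1000
1: ✓ MOVMI  r2←0x49
2: · MOVHI
3: · ADDPL
4: ✓ CMP  NZCV=0010
5: · ADDLS
6: ✓ MOVGT  r2←0xbb
7: ✓ SUBNE  r3←0xaf

VAL = 0xbb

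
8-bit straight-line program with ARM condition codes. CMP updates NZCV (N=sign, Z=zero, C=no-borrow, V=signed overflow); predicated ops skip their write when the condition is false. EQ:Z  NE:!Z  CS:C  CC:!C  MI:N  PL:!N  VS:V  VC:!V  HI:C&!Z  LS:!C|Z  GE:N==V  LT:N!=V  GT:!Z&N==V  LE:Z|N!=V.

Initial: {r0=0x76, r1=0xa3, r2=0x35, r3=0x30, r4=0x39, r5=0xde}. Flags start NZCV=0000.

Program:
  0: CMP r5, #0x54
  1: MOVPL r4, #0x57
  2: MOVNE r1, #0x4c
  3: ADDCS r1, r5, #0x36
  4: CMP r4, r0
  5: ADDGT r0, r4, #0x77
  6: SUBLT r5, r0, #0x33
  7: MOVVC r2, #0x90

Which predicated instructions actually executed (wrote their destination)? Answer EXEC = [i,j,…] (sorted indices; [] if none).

0: ✓ CMP  NZCV=1010
1: · MOVPL
2: ✓ MOVNE  r1←0x4c
3: ✓ ADDCS  r1←0x14
4: ✓ CMP  NZCV=1000
5: · ADDGT
6: ✓ SUBLT  r5←0x43
7: ✓ MOVVC  r2←0x90

EXEC = [2,3,6,7]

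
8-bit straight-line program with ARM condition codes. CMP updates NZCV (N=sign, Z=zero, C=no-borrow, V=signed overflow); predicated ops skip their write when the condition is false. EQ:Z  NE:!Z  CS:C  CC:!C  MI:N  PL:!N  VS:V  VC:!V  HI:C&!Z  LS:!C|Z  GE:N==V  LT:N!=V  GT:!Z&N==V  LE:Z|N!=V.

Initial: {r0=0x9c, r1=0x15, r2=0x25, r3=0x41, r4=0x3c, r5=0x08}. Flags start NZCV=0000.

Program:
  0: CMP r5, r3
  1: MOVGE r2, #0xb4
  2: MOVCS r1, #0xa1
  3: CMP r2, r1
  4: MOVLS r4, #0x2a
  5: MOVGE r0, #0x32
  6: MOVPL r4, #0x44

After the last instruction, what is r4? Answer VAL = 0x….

[0] flags=1000 → (cmp)
[1] flags=1000 GE?F → skip
[2] flags=1000 CS?F → skip
[3] flags=0010 → (cmp)
[4] flags=0010 LS?F → skip
[5] flags=0010 GE?T → r0=0x32
[6] flags=0010 PL?T → r4=0x44

VAL = 0x44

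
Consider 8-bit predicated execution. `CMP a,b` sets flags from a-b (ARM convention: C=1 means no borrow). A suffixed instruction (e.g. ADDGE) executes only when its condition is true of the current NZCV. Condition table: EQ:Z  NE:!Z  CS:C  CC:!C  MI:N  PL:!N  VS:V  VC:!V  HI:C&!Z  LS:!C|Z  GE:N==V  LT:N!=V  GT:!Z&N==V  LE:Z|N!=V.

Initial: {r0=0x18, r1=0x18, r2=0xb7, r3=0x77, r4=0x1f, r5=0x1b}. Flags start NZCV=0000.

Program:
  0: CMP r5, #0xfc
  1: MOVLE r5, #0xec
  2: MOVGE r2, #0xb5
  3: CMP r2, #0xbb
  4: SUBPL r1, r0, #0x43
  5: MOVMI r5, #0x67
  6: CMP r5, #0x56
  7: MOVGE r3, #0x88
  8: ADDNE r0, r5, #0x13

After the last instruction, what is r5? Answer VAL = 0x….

VAL = 0x67

0: ✓ CMP  NZCV=0000
1: · MOVLE
2: ✓ MOVGE  r2←0xb5
3: ✓ CMP  NZCV=1000
4: · SUBPL
5: ✓ MOVMI  r5←0x67
6: ✓ CMP  NZCV=0010
7: ✓ MOVGE  r3←0x88
8: ✓ ADDNE  r0←0x7a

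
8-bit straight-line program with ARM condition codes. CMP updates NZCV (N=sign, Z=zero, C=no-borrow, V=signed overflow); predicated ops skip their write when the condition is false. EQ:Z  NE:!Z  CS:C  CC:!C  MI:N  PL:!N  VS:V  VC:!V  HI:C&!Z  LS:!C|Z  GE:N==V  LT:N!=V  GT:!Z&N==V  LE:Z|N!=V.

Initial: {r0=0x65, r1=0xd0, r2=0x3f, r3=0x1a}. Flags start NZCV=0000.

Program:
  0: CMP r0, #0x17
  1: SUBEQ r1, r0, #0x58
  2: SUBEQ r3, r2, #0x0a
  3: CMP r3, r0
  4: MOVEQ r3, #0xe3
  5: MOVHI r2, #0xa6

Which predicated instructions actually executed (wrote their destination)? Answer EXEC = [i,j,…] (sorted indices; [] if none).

0: ✓ CMP  NZCV=0010
1: · SUBEQ
2: · SUBEQ
3: ✓ CMP  NZCV=1000
4: · MOVEQ
5: · MOVHI

EXEC = []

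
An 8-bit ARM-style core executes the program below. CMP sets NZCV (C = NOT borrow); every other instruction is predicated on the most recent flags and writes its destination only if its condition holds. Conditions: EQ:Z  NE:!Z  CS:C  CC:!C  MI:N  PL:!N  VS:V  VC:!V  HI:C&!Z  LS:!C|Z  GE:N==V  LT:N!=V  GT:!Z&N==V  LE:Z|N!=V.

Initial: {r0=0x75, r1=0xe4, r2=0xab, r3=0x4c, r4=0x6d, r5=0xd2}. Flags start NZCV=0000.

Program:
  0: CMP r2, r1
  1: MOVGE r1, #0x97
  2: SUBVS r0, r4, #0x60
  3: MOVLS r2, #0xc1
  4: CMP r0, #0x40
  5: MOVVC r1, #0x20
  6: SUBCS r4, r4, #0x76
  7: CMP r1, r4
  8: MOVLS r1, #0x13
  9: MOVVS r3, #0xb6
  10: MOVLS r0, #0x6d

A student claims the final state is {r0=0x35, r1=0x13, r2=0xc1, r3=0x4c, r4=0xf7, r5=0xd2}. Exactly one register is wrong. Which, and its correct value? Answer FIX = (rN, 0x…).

FIX = (r0, 0x6d)

[0] flags=1000 → (cmp)
[1] flags=1000 GE?F → skip
[2] flags=1000 VS?F → skip
[3] flags=1000 LS?T → r2=0xc1
[4] flags=0010 → (cmp)
[5] flags=0010 VC?T → r1=0x20
[6] flags=0010 CS?T → r4=0xf7
[7] flags=0000 → (cmp)
[8] flags=0000 LS?T → r1=0x13
[9] flags=0000 VS?F → skip
[10] flags=0000 LS?T → r0=0x6d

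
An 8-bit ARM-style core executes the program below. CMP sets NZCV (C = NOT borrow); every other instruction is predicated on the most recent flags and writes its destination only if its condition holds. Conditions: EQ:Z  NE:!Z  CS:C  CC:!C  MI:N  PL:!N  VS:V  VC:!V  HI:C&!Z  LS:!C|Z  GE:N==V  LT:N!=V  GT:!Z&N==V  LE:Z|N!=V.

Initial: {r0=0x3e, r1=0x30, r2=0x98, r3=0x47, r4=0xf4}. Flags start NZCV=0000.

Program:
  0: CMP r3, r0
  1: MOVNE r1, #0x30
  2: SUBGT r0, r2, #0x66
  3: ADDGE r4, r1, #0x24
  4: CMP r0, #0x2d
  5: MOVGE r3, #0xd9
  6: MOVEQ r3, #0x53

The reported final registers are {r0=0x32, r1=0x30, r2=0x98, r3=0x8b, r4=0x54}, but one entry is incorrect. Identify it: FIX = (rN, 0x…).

[0] flags=0010 → (cmp)
[1] flags=0010 NE?T → r1=0x30
[2] flags=0010 GT?T → r0=0x32
[3] flags=0010 GE?T → r4=0x54
[4] flags=0010 → (cmp)
[5] flags=0010 GE?T → r3=0xd9
[6] flags=0010 EQ?F → skip

FIX = (r3, 0xd9)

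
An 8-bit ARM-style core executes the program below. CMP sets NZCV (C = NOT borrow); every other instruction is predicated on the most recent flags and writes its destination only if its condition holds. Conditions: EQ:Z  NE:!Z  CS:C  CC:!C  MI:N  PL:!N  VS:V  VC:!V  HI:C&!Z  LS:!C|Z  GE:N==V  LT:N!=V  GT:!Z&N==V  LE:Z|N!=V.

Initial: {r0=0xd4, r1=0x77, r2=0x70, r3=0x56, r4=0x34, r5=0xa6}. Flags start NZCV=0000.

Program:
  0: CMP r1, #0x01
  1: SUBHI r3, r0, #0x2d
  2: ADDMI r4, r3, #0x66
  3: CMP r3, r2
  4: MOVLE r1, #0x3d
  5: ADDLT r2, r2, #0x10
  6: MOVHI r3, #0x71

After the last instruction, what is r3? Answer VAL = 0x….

VAL = 0x71

[0] flags=0010 → (cmp)
[1] flags=0010 HI?T → r3=0xa7
[2] flags=0010 MI?F → skip
[3] flags=0011 → (cmp)
[4] flags=0011 LE?T → r1=0x3d
[5] flags=0011 LT?T → r2=0x80
[6] flags=0011 HI?T → r3=0x71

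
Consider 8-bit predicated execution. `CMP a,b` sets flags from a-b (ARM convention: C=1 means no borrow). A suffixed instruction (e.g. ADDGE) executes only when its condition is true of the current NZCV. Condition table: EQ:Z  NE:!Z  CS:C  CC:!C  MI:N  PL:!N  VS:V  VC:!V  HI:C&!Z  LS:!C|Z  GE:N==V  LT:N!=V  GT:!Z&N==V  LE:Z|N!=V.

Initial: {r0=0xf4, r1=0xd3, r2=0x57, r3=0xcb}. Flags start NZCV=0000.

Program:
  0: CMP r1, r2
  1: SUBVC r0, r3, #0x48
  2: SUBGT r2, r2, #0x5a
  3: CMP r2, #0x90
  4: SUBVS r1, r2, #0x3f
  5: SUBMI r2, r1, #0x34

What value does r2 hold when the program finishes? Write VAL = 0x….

VAL = 0xe4

[0] flags=0011 → (cmp)
[1] flags=0011 VC?F → skip
[2] flags=0011 GT?F → skip
[3] flags=1001 → (cmp)
[4] flags=1001 VS?T → r1=0x18
[5] flags=1001 MI?T → r2=0xe4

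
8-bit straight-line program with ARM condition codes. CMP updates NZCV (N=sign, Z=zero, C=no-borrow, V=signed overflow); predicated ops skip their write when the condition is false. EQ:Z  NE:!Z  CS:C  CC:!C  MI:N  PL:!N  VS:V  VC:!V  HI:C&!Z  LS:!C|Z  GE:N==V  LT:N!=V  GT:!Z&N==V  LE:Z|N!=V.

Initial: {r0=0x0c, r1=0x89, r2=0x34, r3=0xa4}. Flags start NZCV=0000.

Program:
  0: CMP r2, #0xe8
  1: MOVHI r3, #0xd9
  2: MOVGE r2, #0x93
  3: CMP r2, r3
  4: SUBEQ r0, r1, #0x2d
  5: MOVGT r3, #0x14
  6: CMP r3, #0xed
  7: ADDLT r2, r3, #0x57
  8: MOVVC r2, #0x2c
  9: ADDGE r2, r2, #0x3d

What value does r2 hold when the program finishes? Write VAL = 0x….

VAL = 0x2c

0: ✓ CMP  NZCV=0000
1: · MOVHI
2: ✓ MOVGE  r2←0x93
3: ✓ CMP  NZCV=1000
4: · SUBEQ
5: · MOVGT
6: ✓ CMP  NZCV=1000
7: ✓ ADDLT  r2←0xfb
8: ✓ MOVVC  r2←0x2c
9: · ADDGE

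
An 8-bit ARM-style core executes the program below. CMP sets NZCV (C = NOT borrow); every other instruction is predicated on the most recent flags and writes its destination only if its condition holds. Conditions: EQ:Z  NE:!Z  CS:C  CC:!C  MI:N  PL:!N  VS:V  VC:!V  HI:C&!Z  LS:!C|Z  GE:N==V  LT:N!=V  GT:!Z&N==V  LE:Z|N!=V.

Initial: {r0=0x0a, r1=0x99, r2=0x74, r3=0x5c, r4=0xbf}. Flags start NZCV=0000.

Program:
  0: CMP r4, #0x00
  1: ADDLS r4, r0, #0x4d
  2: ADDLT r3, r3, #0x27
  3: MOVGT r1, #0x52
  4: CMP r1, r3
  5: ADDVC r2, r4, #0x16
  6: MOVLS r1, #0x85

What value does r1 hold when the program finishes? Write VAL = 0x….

VAL = 0x99

0: ✓ CMP  NZCV=1010
1: · ADDLS
2: ✓ ADDLT  r3←0x83
3: · MOVGT
4: ✓ CMP  NZCV=0010
5: ✓ ADDVC  r2←0xd5
6: · MOVLS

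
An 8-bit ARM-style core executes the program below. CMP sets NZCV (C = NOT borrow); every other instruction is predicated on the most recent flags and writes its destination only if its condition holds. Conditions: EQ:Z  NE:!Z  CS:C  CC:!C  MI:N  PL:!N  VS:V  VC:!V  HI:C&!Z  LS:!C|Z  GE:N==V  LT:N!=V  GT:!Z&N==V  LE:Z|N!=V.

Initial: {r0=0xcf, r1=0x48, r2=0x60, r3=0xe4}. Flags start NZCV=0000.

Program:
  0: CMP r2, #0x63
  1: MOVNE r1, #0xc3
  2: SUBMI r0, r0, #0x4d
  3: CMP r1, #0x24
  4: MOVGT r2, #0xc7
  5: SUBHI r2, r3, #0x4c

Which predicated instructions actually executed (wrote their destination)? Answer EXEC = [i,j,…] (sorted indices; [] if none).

EXEC = [1,2,5]

0: ✓ CMP  NZCV=1000
1: ✓ MOVNE  r1←0xc3
2: ✓ SUBMI  r0←0x82
3: ✓ CMP  NZCV=1010
4: · MOVGT
5: ✓ SUBHI  r2←0x98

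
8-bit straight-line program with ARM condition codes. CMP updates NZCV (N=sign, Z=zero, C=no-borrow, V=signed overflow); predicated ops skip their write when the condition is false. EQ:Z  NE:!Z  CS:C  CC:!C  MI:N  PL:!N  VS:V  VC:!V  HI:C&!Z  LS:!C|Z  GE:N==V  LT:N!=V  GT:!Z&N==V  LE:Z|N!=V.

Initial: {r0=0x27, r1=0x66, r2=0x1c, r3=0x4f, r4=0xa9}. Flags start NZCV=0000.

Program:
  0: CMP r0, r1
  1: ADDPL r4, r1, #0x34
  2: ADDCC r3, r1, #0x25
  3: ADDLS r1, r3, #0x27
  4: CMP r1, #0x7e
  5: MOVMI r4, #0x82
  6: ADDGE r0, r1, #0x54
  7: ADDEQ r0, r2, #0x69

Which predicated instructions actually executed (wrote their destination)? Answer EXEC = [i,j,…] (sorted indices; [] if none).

0: ✓ CMP  NZCV=1000
1: · ADDPL
2: ✓ ADDCC  r3←0x8b
3: ✓ ADDLS  r1←0xb2
4: ✓ CMP  NZCV=0011
5: · MOVMI
6: · ADDGE
7: · ADDEQ

EXEC = [2,3]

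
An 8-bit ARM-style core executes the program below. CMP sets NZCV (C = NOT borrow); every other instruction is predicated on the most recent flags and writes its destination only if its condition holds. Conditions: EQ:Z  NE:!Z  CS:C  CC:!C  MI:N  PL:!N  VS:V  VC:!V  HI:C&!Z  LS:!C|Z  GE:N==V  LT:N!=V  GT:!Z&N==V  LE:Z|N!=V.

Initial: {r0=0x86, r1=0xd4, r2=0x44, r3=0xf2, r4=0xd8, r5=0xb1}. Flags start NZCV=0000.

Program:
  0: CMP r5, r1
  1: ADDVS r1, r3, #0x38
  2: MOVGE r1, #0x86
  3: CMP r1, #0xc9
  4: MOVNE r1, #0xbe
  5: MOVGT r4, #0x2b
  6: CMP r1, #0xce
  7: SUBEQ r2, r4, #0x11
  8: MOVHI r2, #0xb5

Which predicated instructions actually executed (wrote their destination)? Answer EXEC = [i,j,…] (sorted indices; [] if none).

EXEC = [4,5]

0: ✓ CMP  NZCV=1000
1: · ADDVS
2: · MOVGE
3: ✓ CMP  NZCV=0010
4: ✓ MOVNE  r1←0xbe
5: ✓ MOVGT  r4←0x2b
6: ✓ CMP  NZCV=1000
7: · SUBEQ
8: · MOVHI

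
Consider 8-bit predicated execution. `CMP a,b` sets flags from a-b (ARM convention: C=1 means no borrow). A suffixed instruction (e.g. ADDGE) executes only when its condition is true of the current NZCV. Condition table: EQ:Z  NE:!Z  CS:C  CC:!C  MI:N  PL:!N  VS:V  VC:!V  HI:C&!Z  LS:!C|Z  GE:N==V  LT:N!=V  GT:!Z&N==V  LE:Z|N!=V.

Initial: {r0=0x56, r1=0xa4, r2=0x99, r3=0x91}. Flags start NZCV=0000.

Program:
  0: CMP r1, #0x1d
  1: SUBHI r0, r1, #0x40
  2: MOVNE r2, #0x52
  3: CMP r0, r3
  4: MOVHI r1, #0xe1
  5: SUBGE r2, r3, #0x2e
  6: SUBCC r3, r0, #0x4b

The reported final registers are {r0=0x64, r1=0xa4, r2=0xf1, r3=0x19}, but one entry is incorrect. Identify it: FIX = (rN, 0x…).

FIX = (r2, 0x63)

0: ✓ CMP  NZCV=1010
1: ✓ SUBHI  r0←0x64
2: ✓ MOVNE  r2←0x52
3: ✓ CMP  NZCV=1001
4: · MOVHI
5: ✓ SUBGE  r2←0x63
6: ✓ SUBCC  r3←0x19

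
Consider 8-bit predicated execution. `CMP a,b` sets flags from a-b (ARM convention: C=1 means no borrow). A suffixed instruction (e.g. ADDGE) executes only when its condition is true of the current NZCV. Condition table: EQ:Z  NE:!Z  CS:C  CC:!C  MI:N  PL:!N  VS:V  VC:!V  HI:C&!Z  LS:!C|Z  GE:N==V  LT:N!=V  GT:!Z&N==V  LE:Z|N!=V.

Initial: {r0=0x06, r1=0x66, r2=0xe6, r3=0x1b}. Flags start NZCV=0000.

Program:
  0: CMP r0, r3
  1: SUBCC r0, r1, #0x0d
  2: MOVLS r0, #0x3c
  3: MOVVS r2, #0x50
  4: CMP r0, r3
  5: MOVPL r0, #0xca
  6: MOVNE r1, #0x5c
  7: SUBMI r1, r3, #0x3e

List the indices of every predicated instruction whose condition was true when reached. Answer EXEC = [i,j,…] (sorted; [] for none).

EXEC = [1,2,5,6]

[0] flags=1000 → (cmp)
[1] flags=1000 CC?T → r0=0x59
[2] flags=1000 LS?T → r0=0x3c
[3] flags=1000 VS?F → skip
[4] flags=0010 → (cmp)
[5] flags=0010 PL?T → r0=0xca
[6] flags=0010 NE?T → r1=0x5c
[7] flags=0010 MI?F → skip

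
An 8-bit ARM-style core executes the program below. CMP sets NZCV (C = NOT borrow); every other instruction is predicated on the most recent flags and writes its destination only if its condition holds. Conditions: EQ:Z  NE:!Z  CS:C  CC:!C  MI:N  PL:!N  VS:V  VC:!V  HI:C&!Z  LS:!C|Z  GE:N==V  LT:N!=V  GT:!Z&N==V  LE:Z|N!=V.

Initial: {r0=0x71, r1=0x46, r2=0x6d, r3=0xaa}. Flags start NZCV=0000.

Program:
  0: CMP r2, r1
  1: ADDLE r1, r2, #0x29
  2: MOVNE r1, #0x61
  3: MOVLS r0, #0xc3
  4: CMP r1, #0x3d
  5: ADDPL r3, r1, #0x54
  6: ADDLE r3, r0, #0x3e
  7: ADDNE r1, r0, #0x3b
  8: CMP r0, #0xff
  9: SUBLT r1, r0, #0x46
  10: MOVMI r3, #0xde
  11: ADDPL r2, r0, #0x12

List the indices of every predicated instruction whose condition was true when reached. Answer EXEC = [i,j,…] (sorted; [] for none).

0: ✓ CMP  NZCV=0010
1: · ADDLE
2: ✓ MOVNE  r1←0x61
3: · MOVLS
4: ✓ CMP  NZCV=0010
5: ✓ ADDPL  r3←0xb5
6: · ADDLE
7: ✓ ADDNE  r1←0xac
8: ✓ CMP  NZCV=0000
9: · SUBLT
10: · MOVMI
11: ✓ ADDPL  r2←0x83

EXEC = [2,5,7,11]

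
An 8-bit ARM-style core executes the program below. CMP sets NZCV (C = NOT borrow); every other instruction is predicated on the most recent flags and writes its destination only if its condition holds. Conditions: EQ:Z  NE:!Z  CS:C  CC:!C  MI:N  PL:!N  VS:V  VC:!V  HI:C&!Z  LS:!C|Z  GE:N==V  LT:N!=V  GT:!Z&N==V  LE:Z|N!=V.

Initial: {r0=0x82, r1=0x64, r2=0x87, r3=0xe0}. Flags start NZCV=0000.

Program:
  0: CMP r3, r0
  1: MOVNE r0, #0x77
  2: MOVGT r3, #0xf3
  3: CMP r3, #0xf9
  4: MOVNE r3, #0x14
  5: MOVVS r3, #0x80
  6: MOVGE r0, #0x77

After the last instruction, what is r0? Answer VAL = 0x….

0: ✓ CMP  NZCV=0010
1: ✓ MOVNE  r0←0x77
2: ✓ MOVGT  r3←0xf3
3: ✓ CMP  NZCV=1000
4: ✓ MOVNE  r3←0x14
5: · MOVVS
6: · MOVGE

VAL = 0x77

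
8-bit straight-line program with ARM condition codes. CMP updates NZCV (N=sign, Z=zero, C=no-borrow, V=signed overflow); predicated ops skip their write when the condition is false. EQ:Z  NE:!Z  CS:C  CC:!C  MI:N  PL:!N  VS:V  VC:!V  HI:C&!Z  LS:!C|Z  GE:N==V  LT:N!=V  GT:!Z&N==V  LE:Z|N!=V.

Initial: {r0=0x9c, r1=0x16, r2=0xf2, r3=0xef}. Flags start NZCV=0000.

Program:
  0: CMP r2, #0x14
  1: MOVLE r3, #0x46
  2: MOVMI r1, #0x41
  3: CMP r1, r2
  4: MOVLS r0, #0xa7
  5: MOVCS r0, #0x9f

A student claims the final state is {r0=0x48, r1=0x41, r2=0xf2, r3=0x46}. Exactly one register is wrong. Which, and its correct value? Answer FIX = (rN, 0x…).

0: ✓ CMP  NZCV=1010
1: ✓ MOVLE  r3←0x46
2: ✓ MOVMI  r1←0x41
3: ✓ CMP  NZCV=0000
4: ✓ MOVLS  r0←0xa7
5: · MOVCS

FIX = (r0, 0xa7)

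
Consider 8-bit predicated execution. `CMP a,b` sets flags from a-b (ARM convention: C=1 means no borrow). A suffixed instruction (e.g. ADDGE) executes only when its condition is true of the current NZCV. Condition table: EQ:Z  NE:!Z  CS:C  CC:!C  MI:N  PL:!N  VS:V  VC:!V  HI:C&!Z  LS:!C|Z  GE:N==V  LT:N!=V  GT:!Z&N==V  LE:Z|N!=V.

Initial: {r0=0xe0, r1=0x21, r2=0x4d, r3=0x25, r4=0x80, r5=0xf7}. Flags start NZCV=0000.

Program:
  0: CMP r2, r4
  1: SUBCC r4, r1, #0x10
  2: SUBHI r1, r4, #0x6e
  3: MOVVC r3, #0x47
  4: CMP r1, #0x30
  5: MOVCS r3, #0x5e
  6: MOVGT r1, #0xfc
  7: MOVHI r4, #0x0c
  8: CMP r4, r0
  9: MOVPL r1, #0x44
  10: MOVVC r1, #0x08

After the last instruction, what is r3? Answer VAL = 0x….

[0] flags=1001 → (cmp)
[1] flags=1001 CC?T → r4=0x11
[2] flags=1001 HI?F → skip
[3] flags=1001 VC?F → skip
[4] flags=1000 → (cmp)
[5] flags=1000 CS?F → skip
[6] flags=1000 GT?F → skip
[7] flags=1000 HI?F → skip
[8] flags=0000 → (cmp)
[9] flags=0000 PL?T → r1=0x44
[10] flags=0000 VC?T → r1=0x08

VAL = 0x25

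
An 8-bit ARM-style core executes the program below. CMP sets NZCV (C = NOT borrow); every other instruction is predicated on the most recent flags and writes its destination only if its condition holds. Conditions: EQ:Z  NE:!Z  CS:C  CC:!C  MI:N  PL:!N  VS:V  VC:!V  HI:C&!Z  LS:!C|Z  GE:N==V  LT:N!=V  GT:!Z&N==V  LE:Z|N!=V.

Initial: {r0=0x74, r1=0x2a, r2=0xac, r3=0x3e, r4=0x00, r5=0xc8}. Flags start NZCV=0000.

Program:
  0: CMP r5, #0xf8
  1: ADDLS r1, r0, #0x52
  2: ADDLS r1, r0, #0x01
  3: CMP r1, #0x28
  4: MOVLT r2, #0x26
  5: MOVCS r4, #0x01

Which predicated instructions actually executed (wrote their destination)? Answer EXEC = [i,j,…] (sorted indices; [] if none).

[0] flags=1000 → (cmp)
[1] flags=1000 LS?T → r1=0xc6
[2] flags=1000 LS?T → r1=0x75
[3] flags=0010 → (cmp)
[4] flags=0010 LT?F → skip
[5] flags=0010 CS?T → r4=0x01

EXEC = [1,2,5]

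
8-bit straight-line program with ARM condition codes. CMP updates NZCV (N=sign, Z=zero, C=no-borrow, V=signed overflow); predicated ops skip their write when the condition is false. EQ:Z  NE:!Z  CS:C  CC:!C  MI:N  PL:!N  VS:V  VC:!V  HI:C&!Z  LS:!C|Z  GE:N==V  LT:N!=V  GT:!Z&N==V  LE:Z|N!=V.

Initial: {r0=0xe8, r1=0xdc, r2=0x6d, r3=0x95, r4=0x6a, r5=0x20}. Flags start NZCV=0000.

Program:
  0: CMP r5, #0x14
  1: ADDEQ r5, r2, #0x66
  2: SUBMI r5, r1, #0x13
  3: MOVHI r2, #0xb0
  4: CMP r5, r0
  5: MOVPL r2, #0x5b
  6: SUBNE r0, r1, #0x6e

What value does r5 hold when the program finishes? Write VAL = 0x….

VAL = 0x20

0: ✓ CMP  NZCV=0010
1: · ADDEQ
2: · SUBMI
3: ✓ MOVHI  r2←0xb0
4: ✓ CMP  NZCV=0000
5: ✓ MOVPL  r2←0x5b
6: ✓ SUBNE  r0←0x6e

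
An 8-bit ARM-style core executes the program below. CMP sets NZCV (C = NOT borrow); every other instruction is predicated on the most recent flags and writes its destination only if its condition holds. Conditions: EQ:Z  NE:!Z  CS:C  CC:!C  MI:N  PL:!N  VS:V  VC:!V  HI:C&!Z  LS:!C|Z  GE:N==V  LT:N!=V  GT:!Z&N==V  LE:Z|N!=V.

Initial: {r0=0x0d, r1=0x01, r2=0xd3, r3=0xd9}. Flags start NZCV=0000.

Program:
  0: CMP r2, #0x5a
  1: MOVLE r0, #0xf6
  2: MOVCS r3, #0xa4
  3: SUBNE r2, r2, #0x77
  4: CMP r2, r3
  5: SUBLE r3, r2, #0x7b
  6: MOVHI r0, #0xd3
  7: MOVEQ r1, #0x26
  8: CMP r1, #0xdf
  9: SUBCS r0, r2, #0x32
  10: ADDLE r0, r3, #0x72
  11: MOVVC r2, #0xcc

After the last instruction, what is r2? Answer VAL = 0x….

VAL = 0xcc

0: ✓ CMP  NZCV=0011
1: ✓ MOVLE  r0←0xf6
2: ✓ MOVCS  r3←0xa4
3: ✓ SUBNE  r2←0x5c
4: ✓ CMP  NZCV=1001
5: · SUBLE
6: · MOVHI
7: · MOVEQ
8: ✓ CMP  NZCV=0000
9: · SUBCS
10: · ADDLE
11: ✓ MOVVC  r2←0xcc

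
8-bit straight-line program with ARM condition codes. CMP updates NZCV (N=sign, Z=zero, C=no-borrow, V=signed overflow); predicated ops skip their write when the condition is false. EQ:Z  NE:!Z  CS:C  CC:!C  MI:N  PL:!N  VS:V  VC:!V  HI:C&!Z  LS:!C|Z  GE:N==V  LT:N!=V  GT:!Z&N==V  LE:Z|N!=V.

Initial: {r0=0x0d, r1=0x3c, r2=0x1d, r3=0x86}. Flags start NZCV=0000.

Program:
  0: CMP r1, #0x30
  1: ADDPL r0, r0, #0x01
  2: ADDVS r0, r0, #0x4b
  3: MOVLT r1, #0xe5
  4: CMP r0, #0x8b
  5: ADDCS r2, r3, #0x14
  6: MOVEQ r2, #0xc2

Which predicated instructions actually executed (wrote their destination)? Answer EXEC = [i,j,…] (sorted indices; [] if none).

EXEC = [1]

[0] flags=0010 → (cmp)
[1] flags=0010 PL?T → r0=0x0e
[2] flags=0010 VS?F → skip
[3] flags=0010 LT?F → skip
[4] flags=1001 → (cmp)
[5] flags=1001 CS?F → skip
[6] flags=1001 EQ?F → skip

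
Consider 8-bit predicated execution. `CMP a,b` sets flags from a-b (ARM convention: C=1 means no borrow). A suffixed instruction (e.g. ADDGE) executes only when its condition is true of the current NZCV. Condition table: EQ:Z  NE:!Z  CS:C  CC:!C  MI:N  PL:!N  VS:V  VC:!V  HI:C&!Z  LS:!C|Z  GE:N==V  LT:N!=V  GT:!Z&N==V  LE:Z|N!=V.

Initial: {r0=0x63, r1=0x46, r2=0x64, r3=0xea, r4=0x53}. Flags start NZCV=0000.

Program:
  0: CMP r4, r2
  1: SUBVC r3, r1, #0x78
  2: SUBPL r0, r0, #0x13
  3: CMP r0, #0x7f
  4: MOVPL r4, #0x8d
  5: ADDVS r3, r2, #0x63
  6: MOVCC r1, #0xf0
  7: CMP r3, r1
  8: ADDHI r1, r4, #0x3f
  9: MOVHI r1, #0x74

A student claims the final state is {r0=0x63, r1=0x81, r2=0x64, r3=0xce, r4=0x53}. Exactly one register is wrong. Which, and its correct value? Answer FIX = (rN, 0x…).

0: ✓ CMP  NZCV=1000
1: ✓ SUBVC  r3←0xce
2: · SUBPL
3: ✓ CMP  NZCV=1000
4: · MOVPL
5: · ADDVS
6: ✓ MOVCC  r1←0xf0
7: ✓ CMP  NZCV=1000
8: · ADDHI
9: · MOVHI

FIX = (r1, 0xf0)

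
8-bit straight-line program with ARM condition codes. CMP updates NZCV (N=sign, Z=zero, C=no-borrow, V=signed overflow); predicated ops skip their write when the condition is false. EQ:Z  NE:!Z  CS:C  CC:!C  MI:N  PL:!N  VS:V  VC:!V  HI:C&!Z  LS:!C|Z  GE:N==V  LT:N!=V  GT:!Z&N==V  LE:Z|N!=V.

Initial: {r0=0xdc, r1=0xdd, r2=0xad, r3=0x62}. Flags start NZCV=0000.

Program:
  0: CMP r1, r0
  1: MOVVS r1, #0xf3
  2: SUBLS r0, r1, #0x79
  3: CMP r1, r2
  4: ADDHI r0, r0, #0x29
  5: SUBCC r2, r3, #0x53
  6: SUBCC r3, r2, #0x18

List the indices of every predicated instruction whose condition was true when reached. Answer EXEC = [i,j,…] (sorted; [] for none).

[0] flags=0010 → (cmp)
[1] flags=0010 VS?F → skip
[2] flags=0010 LS?F → skip
[3] flags=0010 → (cmp)
[4] flags=0010 HI?T → r0=0x05
[5] flags=0010 CC?F → skip
[6] flags=0010 CC?F → skip

EXEC = [4]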